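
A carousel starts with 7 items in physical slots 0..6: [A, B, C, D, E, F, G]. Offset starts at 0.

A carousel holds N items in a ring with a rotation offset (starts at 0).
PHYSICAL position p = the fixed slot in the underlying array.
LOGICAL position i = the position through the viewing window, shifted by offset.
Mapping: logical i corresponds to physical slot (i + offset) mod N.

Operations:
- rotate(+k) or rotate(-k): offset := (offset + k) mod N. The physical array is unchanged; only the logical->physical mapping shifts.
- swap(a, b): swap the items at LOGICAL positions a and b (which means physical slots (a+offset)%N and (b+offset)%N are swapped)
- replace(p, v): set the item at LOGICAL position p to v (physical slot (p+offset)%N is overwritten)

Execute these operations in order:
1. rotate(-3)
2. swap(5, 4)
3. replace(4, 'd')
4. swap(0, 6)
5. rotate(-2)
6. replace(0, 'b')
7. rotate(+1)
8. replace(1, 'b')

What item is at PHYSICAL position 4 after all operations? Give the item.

After op 1 (rotate(-3)): offset=4, physical=[A,B,C,D,E,F,G], logical=[E,F,G,A,B,C,D]
After op 2 (swap(5, 4)): offset=4, physical=[A,C,B,D,E,F,G], logical=[E,F,G,A,C,B,D]
After op 3 (replace(4, 'd')): offset=4, physical=[A,d,B,D,E,F,G], logical=[E,F,G,A,d,B,D]
After op 4 (swap(0, 6)): offset=4, physical=[A,d,B,E,D,F,G], logical=[D,F,G,A,d,B,E]
After op 5 (rotate(-2)): offset=2, physical=[A,d,B,E,D,F,G], logical=[B,E,D,F,G,A,d]
After op 6 (replace(0, 'b')): offset=2, physical=[A,d,b,E,D,F,G], logical=[b,E,D,F,G,A,d]
After op 7 (rotate(+1)): offset=3, physical=[A,d,b,E,D,F,G], logical=[E,D,F,G,A,d,b]
After op 8 (replace(1, 'b')): offset=3, physical=[A,d,b,E,b,F,G], logical=[E,b,F,G,A,d,b]

Answer: b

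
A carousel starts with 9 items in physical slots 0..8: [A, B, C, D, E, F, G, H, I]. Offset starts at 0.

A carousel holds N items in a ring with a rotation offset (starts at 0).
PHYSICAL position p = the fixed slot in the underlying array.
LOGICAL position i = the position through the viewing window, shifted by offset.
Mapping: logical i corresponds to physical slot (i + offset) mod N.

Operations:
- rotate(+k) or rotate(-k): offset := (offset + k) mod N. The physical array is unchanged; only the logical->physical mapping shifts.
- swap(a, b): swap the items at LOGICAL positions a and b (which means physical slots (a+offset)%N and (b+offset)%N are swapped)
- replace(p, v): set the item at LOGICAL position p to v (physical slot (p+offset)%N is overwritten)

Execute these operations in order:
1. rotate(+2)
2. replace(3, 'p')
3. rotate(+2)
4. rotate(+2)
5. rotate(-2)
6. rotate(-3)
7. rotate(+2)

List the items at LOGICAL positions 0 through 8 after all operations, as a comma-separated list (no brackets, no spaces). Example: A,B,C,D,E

After op 1 (rotate(+2)): offset=2, physical=[A,B,C,D,E,F,G,H,I], logical=[C,D,E,F,G,H,I,A,B]
After op 2 (replace(3, 'p')): offset=2, physical=[A,B,C,D,E,p,G,H,I], logical=[C,D,E,p,G,H,I,A,B]
After op 3 (rotate(+2)): offset=4, physical=[A,B,C,D,E,p,G,H,I], logical=[E,p,G,H,I,A,B,C,D]
After op 4 (rotate(+2)): offset=6, physical=[A,B,C,D,E,p,G,H,I], logical=[G,H,I,A,B,C,D,E,p]
After op 5 (rotate(-2)): offset=4, physical=[A,B,C,D,E,p,G,H,I], logical=[E,p,G,H,I,A,B,C,D]
After op 6 (rotate(-3)): offset=1, physical=[A,B,C,D,E,p,G,H,I], logical=[B,C,D,E,p,G,H,I,A]
After op 7 (rotate(+2)): offset=3, physical=[A,B,C,D,E,p,G,H,I], logical=[D,E,p,G,H,I,A,B,C]

Answer: D,E,p,G,H,I,A,B,C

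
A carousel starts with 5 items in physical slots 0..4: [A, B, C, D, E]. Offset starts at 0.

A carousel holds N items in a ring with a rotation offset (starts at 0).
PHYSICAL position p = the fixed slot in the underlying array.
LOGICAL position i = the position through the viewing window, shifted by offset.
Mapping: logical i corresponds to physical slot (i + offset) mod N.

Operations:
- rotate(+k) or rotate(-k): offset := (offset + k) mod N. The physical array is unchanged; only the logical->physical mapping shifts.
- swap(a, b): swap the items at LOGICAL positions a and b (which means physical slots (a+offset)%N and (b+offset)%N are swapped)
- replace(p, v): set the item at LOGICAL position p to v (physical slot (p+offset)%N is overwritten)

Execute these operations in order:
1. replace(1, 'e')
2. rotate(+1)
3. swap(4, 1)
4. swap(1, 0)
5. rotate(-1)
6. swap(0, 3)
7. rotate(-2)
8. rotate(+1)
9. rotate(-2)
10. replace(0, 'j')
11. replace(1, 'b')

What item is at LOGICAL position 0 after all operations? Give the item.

Answer: j

Derivation:
After op 1 (replace(1, 'e')): offset=0, physical=[A,e,C,D,E], logical=[A,e,C,D,E]
After op 2 (rotate(+1)): offset=1, physical=[A,e,C,D,E], logical=[e,C,D,E,A]
After op 3 (swap(4, 1)): offset=1, physical=[C,e,A,D,E], logical=[e,A,D,E,C]
After op 4 (swap(1, 0)): offset=1, physical=[C,A,e,D,E], logical=[A,e,D,E,C]
After op 5 (rotate(-1)): offset=0, physical=[C,A,e,D,E], logical=[C,A,e,D,E]
After op 6 (swap(0, 3)): offset=0, physical=[D,A,e,C,E], logical=[D,A,e,C,E]
After op 7 (rotate(-2)): offset=3, physical=[D,A,e,C,E], logical=[C,E,D,A,e]
After op 8 (rotate(+1)): offset=4, physical=[D,A,e,C,E], logical=[E,D,A,e,C]
After op 9 (rotate(-2)): offset=2, physical=[D,A,e,C,E], logical=[e,C,E,D,A]
After op 10 (replace(0, 'j')): offset=2, physical=[D,A,j,C,E], logical=[j,C,E,D,A]
After op 11 (replace(1, 'b')): offset=2, physical=[D,A,j,b,E], logical=[j,b,E,D,A]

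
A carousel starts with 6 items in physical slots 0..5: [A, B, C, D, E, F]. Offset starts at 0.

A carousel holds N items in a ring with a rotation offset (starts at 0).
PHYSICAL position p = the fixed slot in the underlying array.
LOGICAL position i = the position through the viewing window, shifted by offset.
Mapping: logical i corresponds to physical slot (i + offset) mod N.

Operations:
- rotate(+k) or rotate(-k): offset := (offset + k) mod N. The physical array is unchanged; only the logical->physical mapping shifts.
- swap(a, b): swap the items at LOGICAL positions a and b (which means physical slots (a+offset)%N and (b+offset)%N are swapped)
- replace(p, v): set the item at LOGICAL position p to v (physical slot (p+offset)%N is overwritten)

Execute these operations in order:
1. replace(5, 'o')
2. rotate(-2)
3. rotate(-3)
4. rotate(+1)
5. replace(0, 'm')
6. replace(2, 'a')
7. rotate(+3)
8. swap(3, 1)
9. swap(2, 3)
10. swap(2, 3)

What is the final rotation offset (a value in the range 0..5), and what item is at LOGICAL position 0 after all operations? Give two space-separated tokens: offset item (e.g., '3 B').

After op 1 (replace(5, 'o')): offset=0, physical=[A,B,C,D,E,o], logical=[A,B,C,D,E,o]
After op 2 (rotate(-2)): offset=4, physical=[A,B,C,D,E,o], logical=[E,o,A,B,C,D]
After op 3 (rotate(-3)): offset=1, physical=[A,B,C,D,E,o], logical=[B,C,D,E,o,A]
After op 4 (rotate(+1)): offset=2, physical=[A,B,C,D,E,o], logical=[C,D,E,o,A,B]
After op 5 (replace(0, 'm')): offset=2, physical=[A,B,m,D,E,o], logical=[m,D,E,o,A,B]
After op 6 (replace(2, 'a')): offset=2, physical=[A,B,m,D,a,o], logical=[m,D,a,o,A,B]
After op 7 (rotate(+3)): offset=5, physical=[A,B,m,D,a,o], logical=[o,A,B,m,D,a]
After op 8 (swap(3, 1)): offset=5, physical=[m,B,A,D,a,o], logical=[o,m,B,A,D,a]
After op 9 (swap(2, 3)): offset=5, physical=[m,A,B,D,a,o], logical=[o,m,A,B,D,a]
After op 10 (swap(2, 3)): offset=5, physical=[m,B,A,D,a,o], logical=[o,m,B,A,D,a]

Answer: 5 o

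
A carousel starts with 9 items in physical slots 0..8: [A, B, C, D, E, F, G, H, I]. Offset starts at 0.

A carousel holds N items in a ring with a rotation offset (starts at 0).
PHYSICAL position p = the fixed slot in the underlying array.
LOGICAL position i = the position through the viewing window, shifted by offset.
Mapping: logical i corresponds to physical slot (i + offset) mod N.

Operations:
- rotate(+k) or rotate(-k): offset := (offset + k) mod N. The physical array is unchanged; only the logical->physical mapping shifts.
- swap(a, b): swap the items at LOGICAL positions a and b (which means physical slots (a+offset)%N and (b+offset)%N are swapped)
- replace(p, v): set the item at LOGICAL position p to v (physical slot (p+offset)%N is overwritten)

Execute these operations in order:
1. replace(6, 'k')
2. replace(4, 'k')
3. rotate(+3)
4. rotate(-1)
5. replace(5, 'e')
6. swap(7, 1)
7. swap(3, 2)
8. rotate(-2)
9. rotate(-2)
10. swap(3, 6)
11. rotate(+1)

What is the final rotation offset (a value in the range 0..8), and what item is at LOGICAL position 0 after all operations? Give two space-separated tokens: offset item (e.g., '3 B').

After op 1 (replace(6, 'k')): offset=0, physical=[A,B,C,D,E,F,k,H,I], logical=[A,B,C,D,E,F,k,H,I]
After op 2 (replace(4, 'k')): offset=0, physical=[A,B,C,D,k,F,k,H,I], logical=[A,B,C,D,k,F,k,H,I]
After op 3 (rotate(+3)): offset=3, physical=[A,B,C,D,k,F,k,H,I], logical=[D,k,F,k,H,I,A,B,C]
After op 4 (rotate(-1)): offset=2, physical=[A,B,C,D,k,F,k,H,I], logical=[C,D,k,F,k,H,I,A,B]
After op 5 (replace(5, 'e')): offset=2, physical=[A,B,C,D,k,F,k,e,I], logical=[C,D,k,F,k,e,I,A,B]
After op 6 (swap(7, 1)): offset=2, physical=[D,B,C,A,k,F,k,e,I], logical=[C,A,k,F,k,e,I,D,B]
After op 7 (swap(3, 2)): offset=2, physical=[D,B,C,A,F,k,k,e,I], logical=[C,A,F,k,k,e,I,D,B]
After op 8 (rotate(-2)): offset=0, physical=[D,B,C,A,F,k,k,e,I], logical=[D,B,C,A,F,k,k,e,I]
After op 9 (rotate(-2)): offset=7, physical=[D,B,C,A,F,k,k,e,I], logical=[e,I,D,B,C,A,F,k,k]
After op 10 (swap(3, 6)): offset=7, physical=[D,F,C,A,B,k,k,e,I], logical=[e,I,D,F,C,A,B,k,k]
After op 11 (rotate(+1)): offset=8, physical=[D,F,C,A,B,k,k,e,I], logical=[I,D,F,C,A,B,k,k,e]

Answer: 8 I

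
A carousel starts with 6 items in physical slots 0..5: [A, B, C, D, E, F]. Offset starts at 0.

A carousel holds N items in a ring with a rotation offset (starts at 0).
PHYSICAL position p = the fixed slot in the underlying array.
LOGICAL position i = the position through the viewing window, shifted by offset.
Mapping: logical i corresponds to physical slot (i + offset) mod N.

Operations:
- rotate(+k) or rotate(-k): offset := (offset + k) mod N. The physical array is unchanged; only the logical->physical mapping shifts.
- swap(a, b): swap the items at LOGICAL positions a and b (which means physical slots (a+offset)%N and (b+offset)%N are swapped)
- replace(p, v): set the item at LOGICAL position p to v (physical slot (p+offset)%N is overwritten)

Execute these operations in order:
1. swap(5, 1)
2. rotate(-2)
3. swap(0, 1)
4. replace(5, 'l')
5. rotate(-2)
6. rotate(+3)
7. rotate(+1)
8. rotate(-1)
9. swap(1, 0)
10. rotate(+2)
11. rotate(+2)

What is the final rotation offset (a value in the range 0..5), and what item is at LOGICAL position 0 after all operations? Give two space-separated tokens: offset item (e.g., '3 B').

Answer: 3 l

Derivation:
After op 1 (swap(5, 1)): offset=0, physical=[A,F,C,D,E,B], logical=[A,F,C,D,E,B]
After op 2 (rotate(-2)): offset=4, physical=[A,F,C,D,E,B], logical=[E,B,A,F,C,D]
After op 3 (swap(0, 1)): offset=4, physical=[A,F,C,D,B,E], logical=[B,E,A,F,C,D]
After op 4 (replace(5, 'l')): offset=4, physical=[A,F,C,l,B,E], logical=[B,E,A,F,C,l]
After op 5 (rotate(-2)): offset=2, physical=[A,F,C,l,B,E], logical=[C,l,B,E,A,F]
After op 6 (rotate(+3)): offset=5, physical=[A,F,C,l,B,E], logical=[E,A,F,C,l,B]
After op 7 (rotate(+1)): offset=0, physical=[A,F,C,l,B,E], logical=[A,F,C,l,B,E]
After op 8 (rotate(-1)): offset=5, physical=[A,F,C,l,B,E], logical=[E,A,F,C,l,B]
After op 9 (swap(1, 0)): offset=5, physical=[E,F,C,l,B,A], logical=[A,E,F,C,l,B]
After op 10 (rotate(+2)): offset=1, physical=[E,F,C,l,B,A], logical=[F,C,l,B,A,E]
After op 11 (rotate(+2)): offset=3, physical=[E,F,C,l,B,A], logical=[l,B,A,E,F,C]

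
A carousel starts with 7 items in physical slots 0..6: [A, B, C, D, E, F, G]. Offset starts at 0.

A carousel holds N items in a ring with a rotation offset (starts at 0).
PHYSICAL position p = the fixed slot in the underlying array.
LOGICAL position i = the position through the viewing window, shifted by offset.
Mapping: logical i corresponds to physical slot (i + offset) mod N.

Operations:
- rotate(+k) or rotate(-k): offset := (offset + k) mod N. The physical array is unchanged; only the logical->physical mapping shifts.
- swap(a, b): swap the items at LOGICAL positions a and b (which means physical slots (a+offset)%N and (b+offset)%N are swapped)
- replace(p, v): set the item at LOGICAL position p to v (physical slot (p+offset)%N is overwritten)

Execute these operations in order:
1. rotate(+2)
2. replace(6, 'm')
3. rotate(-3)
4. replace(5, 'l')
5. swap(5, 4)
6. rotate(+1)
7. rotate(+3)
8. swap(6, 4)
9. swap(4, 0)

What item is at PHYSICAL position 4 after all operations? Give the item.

Answer: D

Derivation:
After op 1 (rotate(+2)): offset=2, physical=[A,B,C,D,E,F,G], logical=[C,D,E,F,G,A,B]
After op 2 (replace(6, 'm')): offset=2, physical=[A,m,C,D,E,F,G], logical=[C,D,E,F,G,A,m]
After op 3 (rotate(-3)): offset=6, physical=[A,m,C,D,E,F,G], logical=[G,A,m,C,D,E,F]
After op 4 (replace(5, 'l')): offset=6, physical=[A,m,C,D,l,F,G], logical=[G,A,m,C,D,l,F]
After op 5 (swap(5, 4)): offset=6, physical=[A,m,C,l,D,F,G], logical=[G,A,m,C,l,D,F]
After op 6 (rotate(+1)): offset=0, physical=[A,m,C,l,D,F,G], logical=[A,m,C,l,D,F,G]
After op 7 (rotate(+3)): offset=3, physical=[A,m,C,l,D,F,G], logical=[l,D,F,G,A,m,C]
After op 8 (swap(6, 4)): offset=3, physical=[C,m,A,l,D,F,G], logical=[l,D,F,G,C,m,A]
After op 9 (swap(4, 0)): offset=3, physical=[l,m,A,C,D,F,G], logical=[C,D,F,G,l,m,A]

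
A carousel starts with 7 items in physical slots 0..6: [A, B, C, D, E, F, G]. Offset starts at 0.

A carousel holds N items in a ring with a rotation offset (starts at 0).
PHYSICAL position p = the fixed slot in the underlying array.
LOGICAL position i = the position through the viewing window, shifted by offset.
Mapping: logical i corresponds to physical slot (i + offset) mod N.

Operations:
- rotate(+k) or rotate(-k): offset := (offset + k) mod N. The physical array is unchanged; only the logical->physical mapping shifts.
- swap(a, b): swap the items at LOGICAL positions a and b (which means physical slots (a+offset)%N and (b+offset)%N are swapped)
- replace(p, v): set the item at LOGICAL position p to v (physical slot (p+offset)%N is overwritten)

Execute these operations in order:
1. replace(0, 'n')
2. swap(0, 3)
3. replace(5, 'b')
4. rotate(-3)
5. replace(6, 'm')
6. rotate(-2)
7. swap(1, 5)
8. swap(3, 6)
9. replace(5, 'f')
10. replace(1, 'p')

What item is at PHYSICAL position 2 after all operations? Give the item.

After op 1 (replace(0, 'n')): offset=0, physical=[n,B,C,D,E,F,G], logical=[n,B,C,D,E,F,G]
After op 2 (swap(0, 3)): offset=0, physical=[D,B,C,n,E,F,G], logical=[D,B,C,n,E,F,G]
After op 3 (replace(5, 'b')): offset=0, physical=[D,B,C,n,E,b,G], logical=[D,B,C,n,E,b,G]
After op 4 (rotate(-3)): offset=4, physical=[D,B,C,n,E,b,G], logical=[E,b,G,D,B,C,n]
After op 5 (replace(6, 'm')): offset=4, physical=[D,B,C,m,E,b,G], logical=[E,b,G,D,B,C,m]
After op 6 (rotate(-2)): offset=2, physical=[D,B,C,m,E,b,G], logical=[C,m,E,b,G,D,B]
After op 7 (swap(1, 5)): offset=2, physical=[m,B,C,D,E,b,G], logical=[C,D,E,b,G,m,B]
After op 8 (swap(3, 6)): offset=2, physical=[m,b,C,D,E,B,G], logical=[C,D,E,B,G,m,b]
After op 9 (replace(5, 'f')): offset=2, physical=[f,b,C,D,E,B,G], logical=[C,D,E,B,G,f,b]
After op 10 (replace(1, 'p')): offset=2, physical=[f,b,C,p,E,B,G], logical=[C,p,E,B,G,f,b]

Answer: C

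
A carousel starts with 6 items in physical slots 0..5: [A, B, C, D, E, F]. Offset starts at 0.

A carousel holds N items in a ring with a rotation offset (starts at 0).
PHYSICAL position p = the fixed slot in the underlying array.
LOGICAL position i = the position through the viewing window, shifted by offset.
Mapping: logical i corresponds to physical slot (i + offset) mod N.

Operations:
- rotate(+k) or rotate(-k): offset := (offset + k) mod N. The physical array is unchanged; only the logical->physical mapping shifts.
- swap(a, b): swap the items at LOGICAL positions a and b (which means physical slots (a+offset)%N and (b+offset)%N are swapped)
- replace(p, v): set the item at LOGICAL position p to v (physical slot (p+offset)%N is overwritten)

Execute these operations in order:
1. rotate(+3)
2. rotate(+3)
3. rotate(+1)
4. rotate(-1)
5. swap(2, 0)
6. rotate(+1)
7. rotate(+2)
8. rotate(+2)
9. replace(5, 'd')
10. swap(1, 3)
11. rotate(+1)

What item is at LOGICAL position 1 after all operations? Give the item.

Answer: B

Derivation:
After op 1 (rotate(+3)): offset=3, physical=[A,B,C,D,E,F], logical=[D,E,F,A,B,C]
After op 2 (rotate(+3)): offset=0, physical=[A,B,C,D,E,F], logical=[A,B,C,D,E,F]
After op 3 (rotate(+1)): offset=1, physical=[A,B,C,D,E,F], logical=[B,C,D,E,F,A]
After op 4 (rotate(-1)): offset=0, physical=[A,B,C,D,E,F], logical=[A,B,C,D,E,F]
After op 5 (swap(2, 0)): offset=0, physical=[C,B,A,D,E,F], logical=[C,B,A,D,E,F]
After op 6 (rotate(+1)): offset=1, physical=[C,B,A,D,E,F], logical=[B,A,D,E,F,C]
After op 7 (rotate(+2)): offset=3, physical=[C,B,A,D,E,F], logical=[D,E,F,C,B,A]
After op 8 (rotate(+2)): offset=5, physical=[C,B,A,D,E,F], logical=[F,C,B,A,D,E]
After op 9 (replace(5, 'd')): offset=5, physical=[C,B,A,D,d,F], logical=[F,C,B,A,D,d]
After op 10 (swap(1, 3)): offset=5, physical=[A,B,C,D,d,F], logical=[F,A,B,C,D,d]
After op 11 (rotate(+1)): offset=0, physical=[A,B,C,D,d,F], logical=[A,B,C,D,d,F]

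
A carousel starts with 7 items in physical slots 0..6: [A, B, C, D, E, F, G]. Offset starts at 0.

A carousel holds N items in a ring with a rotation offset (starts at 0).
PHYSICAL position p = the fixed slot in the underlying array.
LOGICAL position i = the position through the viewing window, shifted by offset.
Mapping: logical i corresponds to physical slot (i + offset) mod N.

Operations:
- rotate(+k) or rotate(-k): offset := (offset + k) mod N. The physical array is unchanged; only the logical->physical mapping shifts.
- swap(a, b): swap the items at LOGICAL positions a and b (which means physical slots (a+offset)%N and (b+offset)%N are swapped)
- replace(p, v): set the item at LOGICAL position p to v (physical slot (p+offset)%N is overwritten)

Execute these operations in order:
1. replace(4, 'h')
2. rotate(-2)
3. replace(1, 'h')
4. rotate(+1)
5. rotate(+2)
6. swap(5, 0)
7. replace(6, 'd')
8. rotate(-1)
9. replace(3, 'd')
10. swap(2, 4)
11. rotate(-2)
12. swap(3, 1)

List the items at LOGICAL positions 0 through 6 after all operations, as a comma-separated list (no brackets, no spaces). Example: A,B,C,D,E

After op 1 (replace(4, 'h')): offset=0, physical=[A,B,C,D,h,F,G], logical=[A,B,C,D,h,F,G]
After op 2 (rotate(-2)): offset=5, physical=[A,B,C,D,h,F,G], logical=[F,G,A,B,C,D,h]
After op 3 (replace(1, 'h')): offset=5, physical=[A,B,C,D,h,F,h], logical=[F,h,A,B,C,D,h]
After op 4 (rotate(+1)): offset=6, physical=[A,B,C,D,h,F,h], logical=[h,A,B,C,D,h,F]
After op 5 (rotate(+2)): offset=1, physical=[A,B,C,D,h,F,h], logical=[B,C,D,h,F,h,A]
After op 6 (swap(5, 0)): offset=1, physical=[A,h,C,D,h,F,B], logical=[h,C,D,h,F,B,A]
After op 7 (replace(6, 'd')): offset=1, physical=[d,h,C,D,h,F,B], logical=[h,C,D,h,F,B,d]
After op 8 (rotate(-1)): offset=0, physical=[d,h,C,D,h,F,B], logical=[d,h,C,D,h,F,B]
After op 9 (replace(3, 'd')): offset=0, physical=[d,h,C,d,h,F,B], logical=[d,h,C,d,h,F,B]
After op 10 (swap(2, 4)): offset=0, physical=[d,h,h,d,C,F,B], logical=[d,h,h,d,C,F,B]
After op 11 (rotate(-2)): offset=5, physical=[d,h,h,d,C,F,B], logical=[F,B,d,h,h,d,C]
After op 12 (swap(3, 1)): offset=5, physical=[d,B,h,d,C,F,h], logical=[F,h,d,B,h,d,C]

Answer: F,h,d,B,h,d,C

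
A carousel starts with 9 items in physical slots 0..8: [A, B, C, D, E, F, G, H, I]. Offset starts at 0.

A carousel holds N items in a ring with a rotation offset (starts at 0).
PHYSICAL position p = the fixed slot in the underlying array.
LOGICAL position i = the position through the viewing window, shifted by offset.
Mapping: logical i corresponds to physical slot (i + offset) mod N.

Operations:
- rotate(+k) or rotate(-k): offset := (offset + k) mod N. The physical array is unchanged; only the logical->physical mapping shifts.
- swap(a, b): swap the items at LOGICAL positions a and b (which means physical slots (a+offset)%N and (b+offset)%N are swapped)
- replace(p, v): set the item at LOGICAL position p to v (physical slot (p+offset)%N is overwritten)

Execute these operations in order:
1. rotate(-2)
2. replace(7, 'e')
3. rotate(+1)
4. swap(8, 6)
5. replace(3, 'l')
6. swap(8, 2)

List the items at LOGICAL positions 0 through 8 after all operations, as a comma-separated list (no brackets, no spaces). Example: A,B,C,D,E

After op 1 (rotate(-2)): offset=7, physical=[A,B,C,D,E,F,G,H,I], logical=[H,I,A,B,C,D,E,F,G]
After op 2 (replace(7, 'e')): offset=7, physical=[A,B,C,D,E,e,G,H,I], logical=[H,I,A,B,C,D,E,e,G]
After op 3 (rotate(+1)): offset=8, physical=[A,B,C,D,E,e,G,H,I], logical=[I,A,B,C,D,E,e,G,H]
After op 4 (swap(8, 6)): offset=8, physical=[A,B,C,D,E,H,G,e,I], logical=[I,A,B,C,D,E,H,G,e]
After op 5 (replace(3, 'l')): offset=8, physical=[A,B,l,D,E,H,G,e,I], logical=[I,A,B,l,D,E,H,G,e]
After op 6 (swap(8, 2)): offset=8, physical=[A,e,l,D,E,H,G,B,I], logical=[I,A,e,l,D,E,H,G,B]

Answer: I,A,e,l,D,E,H,G,B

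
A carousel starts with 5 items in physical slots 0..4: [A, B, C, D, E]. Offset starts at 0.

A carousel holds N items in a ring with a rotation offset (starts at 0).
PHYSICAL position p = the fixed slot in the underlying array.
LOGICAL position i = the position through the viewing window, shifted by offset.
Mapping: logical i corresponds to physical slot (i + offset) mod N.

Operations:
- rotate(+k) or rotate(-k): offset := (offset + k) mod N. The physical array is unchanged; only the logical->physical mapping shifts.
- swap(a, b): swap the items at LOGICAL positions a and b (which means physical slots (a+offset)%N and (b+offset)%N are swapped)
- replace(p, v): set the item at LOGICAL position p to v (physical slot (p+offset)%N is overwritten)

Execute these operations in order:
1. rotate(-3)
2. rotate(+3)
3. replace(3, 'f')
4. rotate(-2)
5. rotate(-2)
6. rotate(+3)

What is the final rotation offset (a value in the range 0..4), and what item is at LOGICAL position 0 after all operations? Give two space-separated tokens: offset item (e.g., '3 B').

Answer: 4 E

Derivation:
After op 1 (rotate(-3)): offset=2, physical=[A,B,C,D,E], logical=[C,D,E,A,B]
After op 2 (rotate(+3)): offset=0, physical=[A,B,C,D,E], logical=[A,B,C,D,E]
After op 3 (replace(3, 'f')): offset=0, physical=[A,B,C,f,E], logical=[A,B,C,f,E]
After op 4 (rotate(-2)): offset=3, physical=[A,B,C,f,E], logical=[f,E,A,B,C]
After op 5 (rotate(-2)): offset=1, physical=[A,B,C,f,E], logical=[B,C,f,E,A]
After op 6 (rotate(+3)): offset=4, physical=[A,B,C,f,E], logical=[E,A,B,C,f]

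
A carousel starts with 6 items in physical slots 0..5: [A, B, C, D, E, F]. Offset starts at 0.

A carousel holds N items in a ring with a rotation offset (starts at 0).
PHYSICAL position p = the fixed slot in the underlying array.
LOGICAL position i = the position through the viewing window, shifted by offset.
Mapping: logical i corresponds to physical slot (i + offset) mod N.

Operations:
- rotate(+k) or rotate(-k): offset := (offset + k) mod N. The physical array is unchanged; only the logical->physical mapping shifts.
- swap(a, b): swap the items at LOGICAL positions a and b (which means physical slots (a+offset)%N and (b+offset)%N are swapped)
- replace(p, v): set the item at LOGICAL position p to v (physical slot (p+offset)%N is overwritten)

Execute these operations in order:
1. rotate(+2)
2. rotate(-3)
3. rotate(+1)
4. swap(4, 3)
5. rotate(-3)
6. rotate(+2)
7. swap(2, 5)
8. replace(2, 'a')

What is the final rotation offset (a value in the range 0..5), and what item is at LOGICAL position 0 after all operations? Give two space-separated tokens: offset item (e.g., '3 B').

After op 1 (rotate(+2)): offset=2, physical=[A,B,C,D,E,F], logical=[C,D,E,F,A,B]
After op 2 (rotate(-3)): offset=5, physical=[A,B,C,D,E,F], logical=[F,A,B,C,D,E]
After op 3 (rotate(+1)): offset=0, physical=[A,B,C,D,E,F], logical=[A,B,C,D,E,F]
After op 4 (swap(4, 3)): offset=0, physical=[A,B,C,E,D,F], logical=[A,B,C,E,D,F]
After op 5 (rotate(-3)): offset=3, physical=[A,B,C,E,D,F], logical=[E,D,F,A,B,C]
After op 6 (rotate(+2)): offset=5, physical=[A,B,C,E,D,F], logical=[F,A,B,C,E,D]
After op 7 (swap(2, 5)): offset=5, physical=[A,D,C,E,B,F], logical=[F,A,D,C,E,B]
After op 8 (replace(2, 'a')): offset=5, physical=[A,a,C,E,B,F], logical=[F,A,a,C,E,B]

Answer: 5 F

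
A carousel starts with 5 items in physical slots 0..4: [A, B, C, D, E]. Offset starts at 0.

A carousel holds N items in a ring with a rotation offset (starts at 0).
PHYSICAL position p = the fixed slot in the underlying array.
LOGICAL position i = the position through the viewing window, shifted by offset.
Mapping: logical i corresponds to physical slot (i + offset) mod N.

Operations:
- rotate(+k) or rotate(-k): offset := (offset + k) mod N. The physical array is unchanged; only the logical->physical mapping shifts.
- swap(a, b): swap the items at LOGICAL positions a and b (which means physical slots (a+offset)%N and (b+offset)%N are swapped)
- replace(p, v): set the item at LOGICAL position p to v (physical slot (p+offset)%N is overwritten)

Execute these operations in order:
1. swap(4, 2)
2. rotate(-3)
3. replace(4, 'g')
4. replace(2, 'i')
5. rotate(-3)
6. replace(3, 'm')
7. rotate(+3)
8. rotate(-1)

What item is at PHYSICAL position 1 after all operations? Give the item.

After op 1 (swap(4, 2)): offset=0, physical=[A,B,E,D,C], logical=[A,B,E,D,C]
After op 2 (rotate(-3)): offset=2, physical=[A,B,E,D,C], logical=[E,D,C,A,B]
After op 3 (replace(4, 'g')): offset=2, physical=[A,g,E,D,C], logical=[E,D,C,A,g]
After op 4 (replace(2, 'i')): offset=2, physical=[A,g,E,D,i], logical=[E,D,i,A,g]
After op 5 (rotate(-3)): offset=4, physical=[A,g,E,D,i], logical=[i,A,g,E,D]
After op 6 (replace(3, 'm')): offset=4, physical=[A,g,m,D,i], logical=[i,A,g,m,D]
After op 7 (rotate(+3)): offset=2, physical=[A,g,m,D,i], logical=[m,D,i,A,g]
After op 8 (rotate(-1)): offset=1, physical=[A,g,m,D,i], logical=[g,m,D,i,A]

Answer: g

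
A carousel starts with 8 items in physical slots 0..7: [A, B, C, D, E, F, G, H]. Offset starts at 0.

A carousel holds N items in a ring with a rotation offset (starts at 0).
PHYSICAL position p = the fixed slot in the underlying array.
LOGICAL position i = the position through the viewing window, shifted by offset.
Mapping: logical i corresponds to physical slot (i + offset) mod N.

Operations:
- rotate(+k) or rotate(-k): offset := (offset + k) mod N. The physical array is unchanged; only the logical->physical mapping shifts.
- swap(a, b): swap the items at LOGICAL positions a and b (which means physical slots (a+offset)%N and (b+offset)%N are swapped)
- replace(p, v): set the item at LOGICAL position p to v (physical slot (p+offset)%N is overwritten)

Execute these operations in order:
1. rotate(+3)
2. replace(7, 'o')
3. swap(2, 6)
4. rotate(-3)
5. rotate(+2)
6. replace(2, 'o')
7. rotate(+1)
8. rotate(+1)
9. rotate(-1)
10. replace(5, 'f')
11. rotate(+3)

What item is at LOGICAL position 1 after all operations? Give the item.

Answer: H

Derivation:
After op 1 (rotate(+3)): offset=3, physical=[A,B,C,D,E,F,G,H], logical=[D,E,F,G,H,A,B,C]
After op 2 (replace(7, 'o')): offset=3, physical=[A,B,o,D,E,F,G,H], logical=[D,E,F,G,H,A,B,o]
After op 3 (swap(2, 6)): offset=3, physical=[A,F,o,D,E,B,G,H], logical=[D,E,B,G,H,A,F,o]
After op 4 (rotate(-3)): offset=0, physical=[A,F,o,D,E,B,G,H], logical=[A,F,o,D,E,B,G,H]
After op 5 (rotate(+2)): offset=2, physical=[A,F,o,D,E,B,G,H], logical=[o,D,E,B,G,H,A,F]
After op 6 (replace(2, 'o')): offset=2, physical=[A,F,o,D,o,B,G,H], logical=[o,D,o,B,G,H,A,F]
After op 7 (rotate(+1)): offset=3, physical=[A,F,o,D,o,B,G,H], logical=[D,o,B,G,H,A,F,o]
After op 8 (rotate(+1)): offset=4, physical=[A,F,o,D,o,B,G,H], logical=[o,B,G,H,A,F,o,D]
After op 9 (rotate(-1)): offset=3, physical=[A,F,o,D,o,B,G,H], logical=[D,o,B,G,H,A,F,o]
After op 10 (replace(5, 'f')): offset=3, physical=[f,F,o,D,o,B,G,H], logical=[D,o,B,G,H,f,F,o]
After op 11 (rotate(+3)): offset=6, physical=[f,F,o,D,o,B,G,H], logical=[G,H,f,F,o,D,o,B]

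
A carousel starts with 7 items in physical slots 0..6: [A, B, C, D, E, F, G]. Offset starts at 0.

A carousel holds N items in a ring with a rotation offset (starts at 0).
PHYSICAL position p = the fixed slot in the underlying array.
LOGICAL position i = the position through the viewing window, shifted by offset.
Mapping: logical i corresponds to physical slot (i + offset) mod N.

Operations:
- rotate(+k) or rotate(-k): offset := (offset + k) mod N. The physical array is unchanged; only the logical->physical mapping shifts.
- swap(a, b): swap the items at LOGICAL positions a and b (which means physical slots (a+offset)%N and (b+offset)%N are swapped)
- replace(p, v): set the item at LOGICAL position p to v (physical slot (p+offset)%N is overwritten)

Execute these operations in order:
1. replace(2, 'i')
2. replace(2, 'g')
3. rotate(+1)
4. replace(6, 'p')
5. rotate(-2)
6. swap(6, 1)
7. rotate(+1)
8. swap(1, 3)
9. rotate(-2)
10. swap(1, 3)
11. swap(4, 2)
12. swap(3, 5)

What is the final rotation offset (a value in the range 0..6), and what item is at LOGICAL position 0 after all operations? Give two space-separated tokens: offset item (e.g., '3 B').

Answer: 5 p

Derivation:
After op 1 (replace(2, 'i')): offset=0, physical=[A,B,i,D,E,F,G], logical=[A,B,i,D,E,F,G]
After op 2 (replace(2, 'g')): offset=0, physical=[A,B,g,D,E,F,G], logical=[A,B,g,D,E,F,G]
After op 3 (rotate(+1)): offset=1, physical=[A,B,g,D,E,F,G], logical=[B,g,D,E,F,G,A]
After op 4 (replace(6, 'p')): offset=1, physical=[p,B,g,D,E,F,G], logical=[B,g,D,E,F,G,p]
After op 5 (rotate(-2)): offset=6, physical=[p,B,g,D,E,F,G], logical=[G,p,B,g,D,E,F]
After op 6 (swap(6, 1)): offset=6, physical=[F,B,g,D,E,p,G], logical=[G,F,B,g,D,E,p]
After op 7 (rotate(+1)): offset=0, physical=[F,B,g,D,E,p,G], logical=[F,B,g,D,E,p,G]
After op 8 (swap(1, 3)): offset=0, physical=[F,D,g,B,E,p,G], logical=[F,D,g,B,E,p,G]
After op 9 (rotate(-2)): offset=5, physical=[F,D,g,B,E,p,G], logical=[p,G,F,D,g,B,E]
After op 10 (swap(1, 3)): offset=5, physical=[F,G,g,B,E,p,D], logical=[p,D,F,G,g,B,E]
After op 11 (swap(4, 2)): offset=5, physical=[g,G,F,B,E,p,D], logical=[p,D,g,G,F,B,E]
After op 12 (swap(3, 5)): offset=5, physical=[g,B,F,G,E,p,D], logical=[p,D,g,B,F,G,E]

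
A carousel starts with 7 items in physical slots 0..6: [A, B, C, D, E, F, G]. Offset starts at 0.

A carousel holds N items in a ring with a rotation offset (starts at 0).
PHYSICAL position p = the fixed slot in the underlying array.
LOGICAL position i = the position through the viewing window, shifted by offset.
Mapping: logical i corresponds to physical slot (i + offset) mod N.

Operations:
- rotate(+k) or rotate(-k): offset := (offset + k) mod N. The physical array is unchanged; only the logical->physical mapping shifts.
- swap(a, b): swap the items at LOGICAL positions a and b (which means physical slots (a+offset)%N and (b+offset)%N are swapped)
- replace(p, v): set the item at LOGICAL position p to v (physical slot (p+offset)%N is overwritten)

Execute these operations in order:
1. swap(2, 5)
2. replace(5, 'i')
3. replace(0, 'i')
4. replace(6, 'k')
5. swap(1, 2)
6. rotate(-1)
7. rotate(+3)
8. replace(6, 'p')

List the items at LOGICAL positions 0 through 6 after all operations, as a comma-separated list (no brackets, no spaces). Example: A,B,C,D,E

After op 1 (swap(2, 5)): offset=0, physical=[A,B,F,D,E,C,G], logical=[A,B,F,D,E,C,G]
After op 2 (replace(5, 'i')): offset=0, physical=[A,B,F,D,E,i,G], logical=[A,B,F,D,E,i,G]
After op 3 (replace(0, 'i')): offset=0, physical=[i,B,F,D,E,i,G], logical=[i,B,F,D,E,i,G]
After op 4 (replace(6, 'k')): offset=0, physical=[i,B,F,D,E,i,k], logical=[i,B,F,D,E,i,k]
After op 5 (swap(1, 2)): offset=0, physical=[i,F,B,D,E,i,k], logical=[i,F,B,D,E,i,k]
After op 6 (rotate(-1)): offset=6, physical=[i,F,B,D,E,i,k], logical=[k,i,F,B,D,E,i]
After op 7 (rotate(+3)): offset=2, physical=[i,F,B,D,E,i,k], logical=[B,D,E,i,k,i,F]
After op 8 (replace(6, 'p')): offset=2, physical=[i,p,B,D,E,i,k], logical=[B,D,E,i,k,i,p]

Answer: B,D,E,i,k,i,p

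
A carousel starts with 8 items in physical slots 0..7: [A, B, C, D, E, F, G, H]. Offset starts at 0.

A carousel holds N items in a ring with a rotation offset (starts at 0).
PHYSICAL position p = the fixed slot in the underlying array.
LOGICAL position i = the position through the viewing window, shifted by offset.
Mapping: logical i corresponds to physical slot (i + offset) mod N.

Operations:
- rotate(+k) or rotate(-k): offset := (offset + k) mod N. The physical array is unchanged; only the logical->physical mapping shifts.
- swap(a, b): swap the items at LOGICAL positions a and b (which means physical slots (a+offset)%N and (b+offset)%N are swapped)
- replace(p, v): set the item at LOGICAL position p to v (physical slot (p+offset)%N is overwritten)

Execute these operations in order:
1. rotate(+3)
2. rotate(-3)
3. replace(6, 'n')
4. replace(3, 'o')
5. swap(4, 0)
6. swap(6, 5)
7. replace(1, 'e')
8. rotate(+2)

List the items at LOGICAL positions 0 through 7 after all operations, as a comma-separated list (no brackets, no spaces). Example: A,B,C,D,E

After op 1 (rotate(+3)): offset=3, physical=[A,B,C,D,E,F,G,H], logical=[D,E,F,G,H,A,B,C]
After op 2 (rotate(-3)): offset=0, physical=[A,B,C,D,E,F,G,H], logical=[A,B,C,D,E,F,G,H]
After op 3 (replace(6, 'n')): offset=0, physical=[A,B,C,D,E,F,n,H], logical=[A,B,C,D,E,F,n,H]
After op 4 (replace(3, 'o')): offset=0, physical=[A,B,C,o,E,F,n,H], logical=[A,B,C,o,E,F,n,H]
After op 5 (swap(4, 0)): offset=0, physical=[E,B,C,o,A,F,n,H], logical=[E,B,C,o,A,F,n,H]
After op 6 (swap(6, 5)): offset=0, physical=[E,B,C,o,A,n,F,H], logical=[E,B,C,o,A,n,F,H]
After op 7 (replace(1, 'e')): offset=0, physical=[E,e,C,o,A,n,F,H], logical=[E,e,C,o,A,n,F,H]
After op 8 (rotate(+2)): offset=2, physical=[E,e,C,o,A,n,F,H], logical=[C,o,A,n,F,H,E,e]

Answer: C,o,A,n,F,H,E,e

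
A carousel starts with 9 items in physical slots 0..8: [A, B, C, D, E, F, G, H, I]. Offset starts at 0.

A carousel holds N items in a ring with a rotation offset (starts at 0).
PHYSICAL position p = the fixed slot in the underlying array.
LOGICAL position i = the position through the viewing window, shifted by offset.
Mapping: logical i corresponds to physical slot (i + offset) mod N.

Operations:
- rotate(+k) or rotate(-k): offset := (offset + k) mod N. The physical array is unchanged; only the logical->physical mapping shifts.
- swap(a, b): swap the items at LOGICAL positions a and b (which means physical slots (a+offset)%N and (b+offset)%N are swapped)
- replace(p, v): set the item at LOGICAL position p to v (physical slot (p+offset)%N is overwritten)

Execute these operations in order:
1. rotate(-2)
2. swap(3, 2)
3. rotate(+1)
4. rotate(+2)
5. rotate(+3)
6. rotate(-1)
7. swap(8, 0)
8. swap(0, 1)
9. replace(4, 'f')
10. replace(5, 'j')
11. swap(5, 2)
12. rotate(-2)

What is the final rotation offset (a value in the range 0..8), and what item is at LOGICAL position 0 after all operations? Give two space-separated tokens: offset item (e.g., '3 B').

Answer: 1 A

Derivation:
After op 1 (rotate(-2)): offset=7, physical=[A,B,C,D,E,F,G,H,I], logical=[H,I,A,B,C,D,E,F,G]
After op 2 (swap(3, 2)): offset=7, physical=[B,A,C,D,E,F,G,H,I], logical=[H,I,B,A,C,D,E,F,G]
After op 3 (rotate(+1)): offset=8, physical=[B,A,C,D,E,F,G,H,I], logical=[I,B,A,C,D,E,F,G,H]
After op 4 (rotate(+2)): offset=1, physical=[B,A,C,D,E,F,G,H,I], logical=[A,C,D,E,F,G,H,I,B]
After op 5 (rotate(+3)): offset=4, physical=[B,A,C,D,E,F,G,H,I], logical=[E,F,G,H,I,B,A,C,D]
After op 6 (rotate(-1)): offset=3, physical=[B,A,C,D,E,F,G,H,I], logical=[D,E,F,G,H,I,B,A,C]
After op 7 (swap(8, 0)): offset=3, physical=[B,A,D,C,E,F,G,H,I], logical=[C,E,F,G,H,I,B,A,D]
After op 8 (swap(0, 1)): offset=3, physical=[B,A,D,E,C,F,G,H,I], logical=[E,C,F,G,H,I,B,A,D]
After op 9 (replace(4, 'f')): offset=3, physical=[B,A,D,E,C,F,G,f,I], logical=[E,C,F,G,f,I,B,A,D]
After op 10 (replace(5, 'j')): offset=3, physical=[B,A,D,E,C,F,G,f,j], logical=[E,C,F,G,f,j,B,A,D]
After op 11 (swap(5, 2)): offset=3, physical=[B,A,D,E,C,j,G,f,F], logical=[E,C,j,G,f,F,B,A,D]
After op 12 (rotate(-2)): offset=1, physical=[B,A,D,E,C,j,G,f,F], logical=[A,D,E,C,j,G,f,F,B]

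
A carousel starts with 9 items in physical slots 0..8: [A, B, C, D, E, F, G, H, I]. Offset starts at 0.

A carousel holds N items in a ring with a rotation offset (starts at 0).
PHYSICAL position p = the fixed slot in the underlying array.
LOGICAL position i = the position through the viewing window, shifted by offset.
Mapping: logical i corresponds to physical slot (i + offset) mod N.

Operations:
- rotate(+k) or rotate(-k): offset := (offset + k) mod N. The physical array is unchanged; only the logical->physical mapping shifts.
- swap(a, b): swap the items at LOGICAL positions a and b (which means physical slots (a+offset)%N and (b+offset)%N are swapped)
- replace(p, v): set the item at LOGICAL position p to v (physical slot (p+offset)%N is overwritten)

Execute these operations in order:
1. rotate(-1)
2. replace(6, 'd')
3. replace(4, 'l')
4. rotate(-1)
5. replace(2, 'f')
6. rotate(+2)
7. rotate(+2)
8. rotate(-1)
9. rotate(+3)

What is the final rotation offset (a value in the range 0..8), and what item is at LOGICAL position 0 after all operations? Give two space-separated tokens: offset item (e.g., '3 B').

After op 1 (rotate(-1)): offset=8, physical=[A,B,C,D,E,F,G,H,I], logical=[I,A,B,C,D,E,F,G,H]
After op 2 (replace(6, 'd')): offset=8, physical=[A,B,C,D,E,d,G,H,I], logical=[I,A,B,C,D,E,d,G,H]
After op 3 (replace(4, 'l')): offset=8, physical=[A,B,C,l,E,d,G,H,I], logical=[I,A,B,C,l,E,d,G,H]
After op 4 (rotate(-1)): offset=7, physical=[A,B,C,l,E,d,G,H,I], logical=[H,I,A,B,C,l,E,d,G]
After op 5 (replace(2, 'f')): offset=7, physical=[f,B,C,l,E,d,G,H,I], logical=[H,I,f,B,C,l,E,d,G]
After op 6 (rotate(+2)): offset=0, physical=[f,B,C,l,E,d,G,H,I], logical=[f,B,C,l,E,d,G,H,I]
After op 7 (rotate(+2)): offset=2, physical=[f,B,C,l,E,d,G,H,I], logical=[C,l,E,d,G,H,I,f,B]
After op 8 (rotate(-1)): offset=1, physical=[f,B,C,l,E,d,G,H,I], logical=[B,C,l,E,d,G,H,I,f]
After op 9 (rotate(+3)): offset=4, physical=[f,B,C,l,E,d,G,H,I], logical=[E,d,G,H,I,f,B,C,l]

Answer: 4 E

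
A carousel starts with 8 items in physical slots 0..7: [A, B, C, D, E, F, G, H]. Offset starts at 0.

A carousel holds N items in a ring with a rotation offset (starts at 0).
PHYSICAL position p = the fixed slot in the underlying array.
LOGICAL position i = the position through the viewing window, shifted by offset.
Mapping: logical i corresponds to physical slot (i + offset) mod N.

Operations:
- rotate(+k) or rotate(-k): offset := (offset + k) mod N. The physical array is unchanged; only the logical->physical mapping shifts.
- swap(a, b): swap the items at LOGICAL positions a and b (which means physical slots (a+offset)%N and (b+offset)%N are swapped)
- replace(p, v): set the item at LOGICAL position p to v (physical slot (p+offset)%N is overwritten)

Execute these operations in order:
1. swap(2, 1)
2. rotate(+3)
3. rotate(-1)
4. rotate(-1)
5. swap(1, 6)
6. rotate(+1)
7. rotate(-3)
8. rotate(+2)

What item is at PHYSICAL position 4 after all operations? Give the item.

Answer: E

Derivation:
After op 1 (swap(2, 1)): offset=0, physical=[A,C,B,D,E,F,G,H], logical=[A,C,B,D,E,F,G,H]
After op 2 (rotate(+3)): offset=3, physical=[A,C,B,D,E,F,G,H], logical=[D,E,F,G,H,A,C,B]
After op 3 (rotate(-1)): offset=2, physical=[A,C,B,D,E,F,G,H], logical=[B,D,E,F,G,H,A,C]
After op 4 (rotate(-1)): offset=1, physical=[A,C,B,D,E,F,G,H], logical=[C,B,D,E,F,G,H,A]
After op 5 (swap(1, 6)): offset=1, physical=[A,C,H,D,E,F,G,B], logical=[C,H,D,E,F,G,B,A]
After op 6 (rotate(+1)): offset=2, physical=[A,C,H,D,E,F,G,B], logical=[H,D,E,F,G,B,A,C]
After op 7 (rotate(-3)): offset=7, physical=[A,C,H,D,E,F,G,B], logical=[B,A,C,H,D,E,F,G]
After op 8 (rotate(+2)): offset=1, physical=[A,C,H,D,E,F,G,B], logical=[C,H,D,E,F,G,B,A]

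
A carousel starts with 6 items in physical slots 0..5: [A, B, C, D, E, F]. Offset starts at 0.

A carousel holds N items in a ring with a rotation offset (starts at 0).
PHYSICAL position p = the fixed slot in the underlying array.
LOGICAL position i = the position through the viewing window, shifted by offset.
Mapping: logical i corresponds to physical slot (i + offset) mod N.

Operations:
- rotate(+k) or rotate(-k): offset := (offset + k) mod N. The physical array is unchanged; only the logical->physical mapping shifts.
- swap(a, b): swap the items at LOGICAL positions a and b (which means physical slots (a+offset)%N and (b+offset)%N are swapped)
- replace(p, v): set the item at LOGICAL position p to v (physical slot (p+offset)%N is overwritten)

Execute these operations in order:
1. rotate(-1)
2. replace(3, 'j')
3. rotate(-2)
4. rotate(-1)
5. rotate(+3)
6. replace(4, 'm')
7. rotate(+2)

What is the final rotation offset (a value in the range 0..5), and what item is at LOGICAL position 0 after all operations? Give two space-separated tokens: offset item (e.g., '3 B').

After op 1 (rotate(-1)): offset=5, physical=[A,B,C,D,E,F], logical=[F,A,B,C,D,E]
After op 2 (replace(3, 'j')): offset=5, physical=[A,B,j,D,E,F], logical=[F,A,B,j,D,E]
After op 3 (rotate(-2)): offset=3, physical=[A,B,j,D,E,F], logical=[D,E,F,A,B,j]
After op 4 (rotate(-1)): offset=2, physical=[A,B,j,D,E,F], logical=[j,D,E,F,A,B]
After op 5 (rotate(+3)): offset=5, physical=[A,B,j,D,E,F], logical=[F,A,B,j,D,E]
After op 6 (replace(4, 'm')): offset=5, physical=[A,B,j,m,E,F], logical=[F,A,B,j,m,E]
After op 7 (rotate(+2)): offset=1, physical=[A,B,j,m,E,F], logical=[B,j,m,E,F,A]

Answer: 1 B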